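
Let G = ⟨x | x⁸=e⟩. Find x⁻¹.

The order of x is 8 (smallest k with xᵏ = e), so x⁻¹ = x⁷ = x⁷.
Check: x · (x⁷) → x · x⁷ = e, giving e as required.

Answer: x⁷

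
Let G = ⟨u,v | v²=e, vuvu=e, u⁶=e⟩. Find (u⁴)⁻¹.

The order of (u⁴) is 3 (smallest k with (u⁴)ᵏ = e), so (u⁴)⁻¹ = (u⁴)² = u².
Check: (u⁴) · (u²) → (u⁴) · u² = e, giving e as required.

Answer: u²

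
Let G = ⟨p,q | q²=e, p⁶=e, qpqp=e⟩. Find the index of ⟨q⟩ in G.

First find ord(q) by computing successive powers:
  q¹ = q, q² = e.
So |⟨q⟩| = ord(q) = 2. With |G| = 12, by Lagrange [G : ⟨q⟩] = 12/2 = 6.

Answer: 6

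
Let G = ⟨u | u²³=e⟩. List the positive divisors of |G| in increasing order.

|G| = 23 = 23. By Lagrange's theorem the order of any subgroup divides 23; the divisors of 23 are 1, 23.

Answer: 1, 23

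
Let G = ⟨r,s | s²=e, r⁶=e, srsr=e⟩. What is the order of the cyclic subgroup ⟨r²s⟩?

|⟨r²s⟩| equals the order of r²s. Compute successive powers until reaching e:
  (r²s)¹ = r²s, (r²s)² = e.
The smallest positive k with (r²s)ᵏ = e is 2, so |⟨r²s⟩| = 2.

Answer: 2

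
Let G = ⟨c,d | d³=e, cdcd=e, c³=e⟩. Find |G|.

Enumerate words in the generators, reducing via the relations: the distinct elements are
  {c, d, e, cd, c², d², cd², c²d, dc², d²c, cd²c, c²d²}.
No further products give new elements, so |G| = 12.

Answer: 12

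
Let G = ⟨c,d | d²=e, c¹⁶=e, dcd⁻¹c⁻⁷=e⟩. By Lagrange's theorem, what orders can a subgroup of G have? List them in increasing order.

|G| = 32 = 2⁵. By Lagrange's theorem the order of any subgroup divides 32; the divisors of 32 are 1, 2, 4, 8, 16, 32.

Answer: 1, 2, 4, 8, 16, 32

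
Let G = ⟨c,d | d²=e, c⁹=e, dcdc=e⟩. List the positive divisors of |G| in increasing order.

|G| = 18 = 2 · 3². By Lagrange's theorem the order of any subgroup divides 18; the divisors of 18 are 1, 2, 3, 6, 9, 18.

Answer: 1, 2, 3, 6, 9, 18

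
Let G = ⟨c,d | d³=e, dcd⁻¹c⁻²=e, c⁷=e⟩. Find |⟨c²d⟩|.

|⟨c²d⟩| equals the order of c²d. Compute successive powers until reaching e:
  (c²d)¹ = c²d, (c²d)² = c⁶d², (c²d)³ = e.
The smallest positive k with (c²d)ᵏ = e is 3, so |⟨c²d⟩| = 3.

Answer: 3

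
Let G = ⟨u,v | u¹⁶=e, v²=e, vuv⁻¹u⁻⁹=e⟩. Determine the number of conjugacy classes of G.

The conjugacy classes (representative and size) are:
  [e] (size 1), [u⁹] (size 2), [u²] (size 1), [u³] (size 2), [u⁴] (size 1), [u¹³] (size 2), [u⁶] (size 1), [u¹⁵] (size 2), [u⁸] (size 1), [u¹⁰] (size 1), [u¹²] (size 1), [u¹⁴] (size 1), [v] (size 2), [uv] (size 2), [u²v] (size 2), [u¹¹v] (size 2), [u⁴v] (size 2), [u¹³v] (size 2), [u¹⁴v] (size 2), [u¹⁵v] (size 2).
Class equation: 1 + 2 + 1 + 2 + 1 + 2 + 1 + 2 + 1 + 1 + 1 + 1 + 2 + 2 + 2 + 2 + 2 + 2 + 2 + 2 = 32 = |G|. So G has 20 conjugacy classes.

Answer: 20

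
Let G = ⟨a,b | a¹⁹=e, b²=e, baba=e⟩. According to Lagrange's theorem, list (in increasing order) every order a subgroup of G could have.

|G| = 38 = 2 · 19. By Lagrange's theorem the order of any subgroup divides 38; the divisors of 38 are 1, 2, 19, 38.

Answer: 1, 2, 19, 38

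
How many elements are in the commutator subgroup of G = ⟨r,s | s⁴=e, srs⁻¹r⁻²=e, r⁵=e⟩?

G' = [G, G] is generated by all commutators. The generator-pair commutators are: [r, s] = r⁴.
The subgroup they normally generate is {e, r, r², r³, r⁴}, of order 5.
Check: |G/G'| = 20/5 = 4 is the order of the abelianisation.

Answer: 5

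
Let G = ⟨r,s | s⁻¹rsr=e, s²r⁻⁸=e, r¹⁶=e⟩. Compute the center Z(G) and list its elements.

An element z ∈ Z(G) iff z commutes with every generator.
For example r⁸ is central: (r⁸)·r = r⁹ = r·(r⁸); (r⁸)·s = s⁻¹ = s·(r⁸).
Whereas r ∉ Z(G) since r·s = rs ≠ r⁷s⁻¹ = s·r.
Checking each of the 32 elements this way gives Z(G) = {e, r⁸}, of order 2.

Answer: {e, r⁸}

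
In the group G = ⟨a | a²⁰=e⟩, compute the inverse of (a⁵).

The order of (a⁵) is 4 (smallest k with (a⁵)ᵏ = e), so (a⁵)⁻¹ = (a⁵)³ = a¹⁵.
Check: (a⁵) · (a¹⁵) → (a⁵) · a¹⁵ = e, giving e as required.

Answer: a¹⁵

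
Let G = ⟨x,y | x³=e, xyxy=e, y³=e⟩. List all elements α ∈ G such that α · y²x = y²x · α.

⟨y²x⟩ ⊆ C_G(y²x) since powers of y²x commute with y²x; so |C_G(y²x)| ≥ |⟨y²x⟩| = 3.
By orbit–stabilizer, |C_G(y²x)| = |G| / |conj. class of y²x| = 12 / 4 = 3.
The 3 elements commuting with y²x are {e, x²y, y²x}.

Answer: {e, x²y, y²x}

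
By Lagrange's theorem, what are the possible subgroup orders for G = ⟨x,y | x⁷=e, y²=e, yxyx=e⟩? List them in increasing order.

|G| = 14 = 2 · 7. By Lagrange's theorem the order of any subgroup divides 14; the divisors of 14 are 1, 2, 7, 14.

Answer: 1, 2, 7, 14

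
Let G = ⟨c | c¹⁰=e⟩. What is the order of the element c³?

Compute successive powers until reaching e:
  (c³)¹ = c³, (c³)² = c⁶, (c³)³ = c⁹, (c³)⁴ = c², (c³)⁵ = c⁵, (c³)⁶ = c⁸, (c³)⁷ = c, (c³)⁸ = c⁴, (c³)⁹ = c⁷, (c³)¹⁰ = e.
The smallest positive k with (c³)ᵏ = e is 10.

Answer: 10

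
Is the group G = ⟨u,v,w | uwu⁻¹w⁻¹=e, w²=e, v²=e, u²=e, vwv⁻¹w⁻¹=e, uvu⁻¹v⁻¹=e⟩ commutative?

Each pair of generators commutes: u·v = uv = v·u; u·w = uw = w·u; v·w = vw = w·v. Since the generators pairwise commute, every element of G commutes with every other, so G is abelian.

Answer: Yes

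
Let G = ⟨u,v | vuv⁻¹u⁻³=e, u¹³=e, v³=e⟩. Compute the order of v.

Compute successive powers until reaching e:
  v¹ = v, v² = v², v³ = e.
The smallest positive k with vᵏ = e is 3.

Answer: 3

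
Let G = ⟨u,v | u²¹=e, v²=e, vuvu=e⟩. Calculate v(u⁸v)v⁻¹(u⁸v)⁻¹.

[v, (u⁸v)] = v·(u⁸v)·v⁻¹·(u⁸v)⁻¹.
  v · (u⁸v) = u¹³
  (u¹³) · v = u¹³v
  (u¹³v) · (u⁸v) = u⁵

Answer: u⁵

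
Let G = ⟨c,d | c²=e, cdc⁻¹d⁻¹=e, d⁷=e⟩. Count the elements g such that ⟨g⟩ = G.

G is cyclic of order 14. An element generates G iff its order is 14, and a cyclic group of order 14 has exactly φ(14) = 6 such elements.

Answer: 6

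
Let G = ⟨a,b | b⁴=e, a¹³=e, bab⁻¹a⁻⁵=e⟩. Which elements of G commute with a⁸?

⟨a⁸⟩ ⊆ C_G(a⁸) since powers of a⁸ commute with a⁸; so |C_G(a⁸)| ≥ |⟨a⁸⟩| = 13.
By orbit–stabilizer, |C_G(a⁸)| = |G| / |conj. class of a⁸| = 52 / 4 = 13.
The 13 elements commuting with a⁸ are {e, a, a², a³, a⁴, a⁵, a⁶, a⁷, a⁸, a⁹, a¹⁰, a¹¹, a¹²}.

Answer: {e, a, a², a³, a⁴, a⁵, a⁶, a⁷, a⁸, a⁹, a¹⁰, a¹¹, a¹²}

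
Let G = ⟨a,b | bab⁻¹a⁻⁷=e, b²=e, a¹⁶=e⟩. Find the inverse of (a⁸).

The order of (a⁸) is 2 (smallest k with (a⁸)ᵏ = e), so (a⁸)⁻¹ = (a⁸)¹ = a⁸.
Check: (a⁸) · (a⁸) → (a⁸) · a⁸ = e, giving e as required.

Answer: a⁸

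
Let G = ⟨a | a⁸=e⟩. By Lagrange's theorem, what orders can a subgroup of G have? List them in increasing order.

|G| = 8 = 2³. By Lagrange's theorem the order of any subgroup divides 8; the divisors of 8 are 1, 2, 4, 8.

Answer: 1, 2, 4, 8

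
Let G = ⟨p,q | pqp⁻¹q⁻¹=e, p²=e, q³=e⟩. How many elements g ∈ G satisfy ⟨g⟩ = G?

G is cyclic of order 6. An element generates G iff its order is 6, and a cyclic group of order 6 has exactly φ(6) = 2 such elements.

Answer: 2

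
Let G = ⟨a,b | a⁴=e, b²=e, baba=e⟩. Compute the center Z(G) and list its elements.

An element z ∈ Z(G) iff z commutes with every generator.
For example a² is central: (a²)·a = a³ = a·(a²); (a²)·b = a²b = b·(a²).
Whereas a ∉ Z(G) since a·b = ab ≠ a³b = b·a.
Checking each of the 8 elements this way gives Z(G) = {e, a²}, of order 2.

Answer: {e, a²}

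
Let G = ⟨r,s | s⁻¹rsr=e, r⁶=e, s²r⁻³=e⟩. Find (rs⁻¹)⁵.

Compute successive powers of (rs⁻¹), reducing at each step:
  (rs⁻¹)²: (rs⁻¹) · r = s⁻¹;   (s⁻¹) · s⁻¹ = r³
  (rs⁻¹)³: (r³) · r = r⁴;   (r⁴) · s⁻¹ = rs
  (rs⁻¹)⁴: (rs) · r = s;   s · s⁻¹ = e
  (rs⁻¹)⁵: e · r = r;   r · s⁻¹ = rs⁻¹

Answer: rs⁻¹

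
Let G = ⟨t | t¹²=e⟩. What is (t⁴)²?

Compute successive powers of (t⁴), reducing at each step:
  (t⁴)²: (t⁴) · t⁴ = t⁸

Answer: t⁸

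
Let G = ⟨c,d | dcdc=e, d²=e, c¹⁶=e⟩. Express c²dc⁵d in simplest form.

Multiply left to right, reducing at each step:
  (c²) · d = c²d
  (c²d) · c⁵ = c¹³d
  (c¹³d) · d = c¹³

Answer: c¹³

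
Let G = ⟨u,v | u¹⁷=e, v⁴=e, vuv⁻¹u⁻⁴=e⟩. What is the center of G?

An element z ∈ Z(G) iff z commutes with every generator.
For example e is central: e·u = u = u·e; e·v = v = v·e.
Whereas u ∉ Z(G) since u·v = uv ≠ u⁴v = v·u.
Checking each of the 68 elements this way gives Z(G) = {e}, of order 1.

Answer: {e}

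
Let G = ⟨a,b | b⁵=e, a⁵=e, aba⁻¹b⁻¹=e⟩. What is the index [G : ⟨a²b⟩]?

First find ord(a²b) by computing successive powers:
  (a²b)¹ = a²b, (a²b)² = a⁴b², (a²b)³ = ab³, (a²b)⁴ = a³b⁴, (a²b)⁵ = e.
So |⟨a²b⟩| = ord(a²b) = 5. With |G| = 25, by Lagrange [G : ⟨a²b⟩] = 25/5 = 5.

Answer: 5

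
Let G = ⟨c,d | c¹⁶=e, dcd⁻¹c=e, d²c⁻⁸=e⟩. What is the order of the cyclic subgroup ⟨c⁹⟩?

|⟨c⁹⟩| equals the order of c⁹. Compute successive powers until reaching e:
  (c⁹)¹ = c⁹, (c⁹)² = c², (c⁹)³ = c¹¹, (c⁹)⁴ = c⁴, (c⁹)⁵ = c¹³, (c⁹)⁶ = c⁶, (c⁹)⁷ = c¹⁵, (c⁹)⁸ = c⁸, (c⁹)⁹ = c, (c⁹)¹⁰ = c¹⁰, (c⁹)¹¹ = c³, (c⁹)¹² = c¹², (c⁹)¹³ = c⁵, (c⁹)¹⁴ = c¹⁴, (c⁹)¹⁵ = c⁷, (c⁹)¹⁶ = e.
The smallest positive k with (c⁹)ᵏ = e is 16, so |⟨c⁹⟩| = 16.

Answer: 16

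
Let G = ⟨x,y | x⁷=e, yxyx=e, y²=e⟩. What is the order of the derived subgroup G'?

G' = [G, G] is generated by all commutators. The generator-pair commutators are: [x, y] = x².
The subgroup they normally generate is {e, x, x², x³, x⁴, x⁵, x⁶}, of order 7.
Check: |G/G'| = 14/7 = 2 is the order of the abelianisation.

Answer: 7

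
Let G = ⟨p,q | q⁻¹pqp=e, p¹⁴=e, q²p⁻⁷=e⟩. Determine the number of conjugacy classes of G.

The conjugacy classes (representative and size) are:
  [e] (size 1), [p¹³] (size 2), [p¹²] (size 2), [p¹¹] (size 2), [p⁴] (size 2), [p⁵] (size 2), [p⁸] (size 2), [p⁷] (size 1), [p⁵q⁻¹] (size 7), [p⁵q] (size 7).
Class equation: 1 + 2 + 2 + 2 + 2 + 2 + 2 + 1 + 7 + 7 = 28 = |G|. So G has 10 conjugacy classes.

Answer: 10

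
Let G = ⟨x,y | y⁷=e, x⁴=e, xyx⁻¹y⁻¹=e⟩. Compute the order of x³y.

Compute successive powers until reaching e:
  (x³y)¹ = x³y, (x³y)² = x²y², (x³y)³ = xy³, (x³y)⁴ = y⁴, (x³y)⁵ = x³y⁵, (x³y)⁶ = x²y⁶, (x³y)⁷ = x, (x³y)⁸ = y, (x³y)⁹ = x³y², (x³y)¹⁰ = x²y³, (x³y)¹¹ = xy⁴, (x³y)¹² = y⁵, (x³y)¹³ = x³y⁶, (x³y)¹⁴ = x², (x³y)¹⁵ = xy, (x³y)¹⁶ = y², (x³y)¹⁷ = x³y³, (x³y)¹⁸ = x²y⁴, (x³y)¹⁹ = xy⁵, (x³y)²⁰ = y⁶, (x³y)²¹ = x³, (x³y)²² = x²y, (x³y)²³ = xy², (x³y)²⁴ = y³, (x³y)²⁵ = x³y⁴, (x³y)²⁶ = x²y⁵, (x³y)²⁷ = xy⁶, (x³y)²⁸ = e.
The smallest positive k with (x³y)ᵏ = e is 28.

Answer: 28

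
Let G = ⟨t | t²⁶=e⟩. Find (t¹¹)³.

Compute successive powers of (t¹¹), reducing at each step:
  (t¹¹)²: (t¹¹) · t¹¹ = t²²
  (t¹¹)³: (t²²) · t¹¹ = t⁷

Answer: t⁷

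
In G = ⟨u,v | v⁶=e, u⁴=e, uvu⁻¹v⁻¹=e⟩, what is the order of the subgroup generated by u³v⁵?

|⟨u³v⁵⟩| equals the order of u³v⁵. Compute successive powers until reaching e:
  (u³v⁵)¹ = u³v⁵, (u³v⁵)² = u²v⁴, (u³v⁵)³ = uv³, (u³v⁵)⁴ = v², (u³v⁵)⁵ = u³v, (u³v⁵)⁶ = u², (u³v⁵)⁷ = uv⁵, (u³v⁵)⁸ = v⁴, (u³v⁵)⁹ = u³v³, (u³v⁵)¹⁰ = u²v², (u³v⁵)¹¹ = uv, (u³v⁵)¹² = e.
The smallest positive k with (u³v⁵)ᵏ = e is 12, so |⟨u³v⁵⟩| = 12.

Answer: 12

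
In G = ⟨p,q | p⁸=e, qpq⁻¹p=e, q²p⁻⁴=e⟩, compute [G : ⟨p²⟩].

First find ord(p²) by computing successive powers:
  (p²)¹ = p², (p²)² = p⁴, (p²)³ = p⁶, (p²)⁴ = e.
So |⟨p²⟩| = ord(p²) = 4. With |G| = 16, by Lagrange [G : ⟨p²⟩] = 16/4 = 4.

Answer: 4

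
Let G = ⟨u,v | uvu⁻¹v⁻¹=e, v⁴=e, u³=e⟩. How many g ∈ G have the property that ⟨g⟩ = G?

G is cyclic of order 12. An element generates G iff its order is 12, and a cyclic group of order 12 has exactly φ(12) = 4 such elements.

Answer: 4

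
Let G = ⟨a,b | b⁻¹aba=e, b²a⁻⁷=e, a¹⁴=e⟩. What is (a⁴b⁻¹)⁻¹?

The order of (a⁴b⁻¹) is 4 (smallest k with (a⁴b⁻¹)ᵏ = e), so (a⁴b⁻¹)⁻¹ = (a⁴b⁻¹)³ = a⁴b.
Check: (a⁴b⁻¹) · (a⁴b) → (a⁴b⁻¹) · a⁴ = b⁻¹;   (b⁻¹) · b = e, giving e as required.

Answer: a⁴b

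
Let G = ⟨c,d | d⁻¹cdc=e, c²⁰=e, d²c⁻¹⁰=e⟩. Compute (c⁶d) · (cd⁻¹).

Compute (c⁶d) · (cd⁻¹) by multiplying left to right and reducing via the relations at each step:
  (c⁶d) · c = c⁵d
  (c⁵d) · d⁻¹ = c⁵

Answer: c⁵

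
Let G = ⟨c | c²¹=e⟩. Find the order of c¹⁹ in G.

Compute successive powers until reaching e:
  (c¹⁹)¹ = c¹⁹, (c¹⁹)² = c¹⁷, (c¹⁹)³ = c¹⁵, (c¹⁹)⁴ = c¹³, (c¹⁹)⁵ = c¹¹, (c¹⁹)⁶ = c⁹, (c¹⁹)⁷ = c⁷, (c¹⁹)⁸ = c⁵, (c¹⁹)⁹ = c³, (c¹⁹)¹⁰ = c, (c¹⁹)¹¹ = c²⁰, (c¹⁹)¹² = c¹⁸, (c¹⁹)¹³ = c¹⁶, (c¹⁹)¹⁴ = c¹⁴, (c¹⁹)¹⁵ = c¹², (c¹⁹)¹⁶ = c¹⁰, (c¹⁹)¹⁷ = c⁸, (c¹⁹)¹⁸ = c⁶, (c¹⁹)¹⁹ = c⁴, (c¹⁹)²⁰ = c², (c¹⁹)²¹ = e.
The smallest positive k with (c¹⁹)ᵏ = e is 21.

Answer: 21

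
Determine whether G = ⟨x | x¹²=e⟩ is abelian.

G has a single generator, so G is cyclic and hence abelian.

Answer: Yes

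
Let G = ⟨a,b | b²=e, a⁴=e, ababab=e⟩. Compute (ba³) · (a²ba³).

Compute (ba³) · (a²ba³) by multiplying left to right and reducing via the relations at each step:
  (ba³) · a² = ba
  (ba) · b = a³ba³
  (a³ba³) · a³ = a³ba²

Answer: a³ba²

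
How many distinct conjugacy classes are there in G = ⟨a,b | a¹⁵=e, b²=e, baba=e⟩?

The conjugacy classes (representative and size) are:
  [e] (size 1), [a¹⁴] (size 2), [a²] (size 2), [a³] (size 2), [a⁴] (size 2), [a¹⁰] (size 2), [a⁹] (size 2), [a⁷] (size 2), [a¹³b] (size 15).
Class equation: 1 + 2 + 2 + 2 + 2 + 2 + 2 + 2 + 15 = 30 = |G|. So G has 9 conjugacy classes.

Answer: 9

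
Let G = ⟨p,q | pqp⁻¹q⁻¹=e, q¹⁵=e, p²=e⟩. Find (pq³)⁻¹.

The order of (pq³) is 10 (smallest k with (pq³)ᵏ = e), so (pq³)⁻¹ = (pq³)⁹ = pq¹².
Check: (pq³) · (pq¹²) → (pq³) · p = q³;   (q³) · q¹² = e, giving e as required.

Answer: pq¹²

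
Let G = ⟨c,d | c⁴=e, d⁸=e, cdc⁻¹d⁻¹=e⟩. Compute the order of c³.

Compute successive powers until reaching e:
  (c³)¹ = c³, (c³)² = c², (c³)³ = c, (c³)⁴ = e.
The smallest positive k with (c³)ᵏ = e is 4.

Answer: 4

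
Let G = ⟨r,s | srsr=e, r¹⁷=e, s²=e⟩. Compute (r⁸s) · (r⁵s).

Compute (r⁸s) · (r⁵s) by multiplying left to right and reducing via the relations at each step:
  (r⁸s) · r⁵ = r³s
  (r³s) · s = r³

Answer: r³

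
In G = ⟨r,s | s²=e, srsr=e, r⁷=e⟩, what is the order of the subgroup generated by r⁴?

|⟨r⁴⟩| equals the order of r⁴. Compute successive powers until reaching e:
  (r⁴)¹ = r⁴, (r⁴)² = r, (r⁴)³ = r⁵, (r⁴)⁴ = r², (r⁴)⁵ = r⁶, (r⁴)⁶ = r³, (r⁴)⁷ = e.
The smallest positive k with (r⁴)ᵏ = e is 7, so |⟨r⁴⟩| = 7.

Answer: 7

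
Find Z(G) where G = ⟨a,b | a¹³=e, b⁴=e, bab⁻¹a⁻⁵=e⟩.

An element z ∈ Z(G) iff z commutes with every generator.
For example e is central: e·a = a = a·e; e·b = b = b·e.
Whereas a ∉ Z(G) since a·b = ab ≠ a⁵b = b·a.
Checking each of the 52 elements this way gives Z(G) = {e}, of order 1.

Answer: {e}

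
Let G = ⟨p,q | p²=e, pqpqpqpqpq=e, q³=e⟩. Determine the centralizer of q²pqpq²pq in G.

⟨q²pqpq²pq⟩ ⊆ C_G(q²pqpq²pq) since powers of q²pqpq²pq commute with q²pqpq²pq; so |C_G(q²pqpq²pq)| ≥ |⟨q²pqpq²pq⟩| = 2.
By orbit–stabilizer, |C_G(q²pqpq²pq)| = |G| / |conj. class of q²pqpq²pq| = 60 / 15 = 4.
The 4 elements commuting with q²pqpq²pq are {e, pqpq²p, qpqpq²pq², q²pqpq²pq}.

Answer: {e, pqpq²p, qpqpq²pq², q²pqpq²pq}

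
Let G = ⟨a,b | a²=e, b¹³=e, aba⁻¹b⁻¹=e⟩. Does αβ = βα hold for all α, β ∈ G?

Each pair of generators commutes: a·b = ab = b·a. Since the generators pairwise commute, every element of G commutes with every other, so G is abelian.

Answer: Yes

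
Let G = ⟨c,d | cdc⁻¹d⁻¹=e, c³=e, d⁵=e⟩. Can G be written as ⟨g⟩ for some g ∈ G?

|G| = 15. The element cd has order 15 (its powers give 15 distinct elements), so ⟨cd⟩ = G and G is cyclic.

Answer: Yes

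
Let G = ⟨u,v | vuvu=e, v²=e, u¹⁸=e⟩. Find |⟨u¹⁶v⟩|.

|⟨u¹⁶v⟩| equals the order of u¹⁶v. Compute successive powers until reaching e:
  (u¹⁶v)¹ = u¹⁶v, (u¹⁶v)² = e.
The smallest positive k with (u¹⁶v)ᵏ = e is 2, so |⟨u¹⁶v⟩| = 2.

Answer: 2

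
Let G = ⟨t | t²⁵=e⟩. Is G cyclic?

|G| = 25. The element t has order 25 (its powers give 25 distinct elements), so ⟨t⟩ = G and G is cyclic.

Answer: Yes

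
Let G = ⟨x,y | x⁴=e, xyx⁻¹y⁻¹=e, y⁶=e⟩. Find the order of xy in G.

Compute successive powers until reaching e:
  (xy)¹ = xy, (xy)² = x²y², (xy)³ = x³y³, (xy)⁴ = y⁴, (xy)⁵ = xy⁵, (xy)⁶ = x², (xy)⁷ = x³y, (xy)⁸ = y², (xy)⁹ = xy³, (xy)¹⁰ = x²y⁴, (xy)¹¹ = x³y⁵, (xy)¹² = e.
The smallest positive k with (xy)ᵏ = e is 12.

Answer: 12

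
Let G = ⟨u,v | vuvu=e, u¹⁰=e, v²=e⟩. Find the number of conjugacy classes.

The conjugacy classes (representative and size) are:
  [e] (size 1), [u] (size 2), [u²] (size 2), [u³] (size 2), [u⁴] (size 2), [u⁵] (size 1), [u²v] (size 5), [u³v] (size 5).
Class equation: 1 + 2 + 2 + 2 + 2 + 1 + 5 + 5 = 20 = |G|. So G has 8 conjugacy classes.

Answer: 8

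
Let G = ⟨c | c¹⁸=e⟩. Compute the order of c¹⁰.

Compute successive powers until reaching e:
  (c¹⁰)¹ = c¹⁰, (c¹⁰)² = c², (c¹⁰)³ = c¹², (c¹⁰)⁴ = c⁴, (c¹⁰)⁵ = c¹⁴, (c¹⁰)⁶ = c⁶, (c¹⁰)⁷ = c¹⁶, (c¹⁰)⁸ = c⁸, (c¹⁰)⁹ = e.
The smallest positive k with (c¹⁰)ᵏ = e is 9.

Answer: 9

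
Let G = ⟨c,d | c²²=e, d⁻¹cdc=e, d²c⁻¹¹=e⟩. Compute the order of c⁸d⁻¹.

Compute successive powers until reaching e:
  (c⁸d⁻¹)¹ = c⁸d⁻¹, (c⁸d⁻¹)² = c¹¹, (c⁸d⁻¹)³ = c⁸d, (c⁸d⁻¹)⁴ = e.
The smallest positive k with (c⁸d⁻¹)ᵏ = e is 4.

Answer: 4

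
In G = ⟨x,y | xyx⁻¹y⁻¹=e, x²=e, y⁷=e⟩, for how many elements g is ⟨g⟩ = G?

G is cyclic of order 14. An element generates G iff its order is 14, and a cyclic group of order 14 has exactly φ(14) = 6 such elements.

Answer: 6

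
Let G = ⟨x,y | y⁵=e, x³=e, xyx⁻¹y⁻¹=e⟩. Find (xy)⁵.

Compute successive powers of (xy), reducing at each step:
  (xy)²: (xy) · x = x²y;   (x²y) · y = x²y²
  (xy)³: (x²y²) · x = y²;   (y²) · y = y³
  (xy)⁴: (y³) · x = xy³;   (xy³) · y = xy⁴
  (xy)⁵: (xy⁴) · x = x²y⁴;   (x²y⁴) · y = x²

Answer: x²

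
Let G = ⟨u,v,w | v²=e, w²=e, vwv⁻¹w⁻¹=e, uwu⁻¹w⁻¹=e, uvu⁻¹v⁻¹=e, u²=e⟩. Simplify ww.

Compute w · w by multiplying left to right and reducing via the relations at each step:
  w · w = e

Answer: e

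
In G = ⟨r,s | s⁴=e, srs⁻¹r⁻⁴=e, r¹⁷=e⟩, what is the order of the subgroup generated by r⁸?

|⟨r⁸⟩| equals the order of r⁸. Compute successive powers until reaching e:
  (r⁸)¹ = r⁸, (r⁸)² = r¹⁶, (r⁸)³ = r⁷, (r⁸)⁴ = r¹⁵, (r⁸)⁵ = r⁶, (r⁸)⁶ = r¹⁴, (r⁸)⁷ = r⁵, (r⁸)⁸ = r¹³, (r⁸)⁹ = r⁴, (r⁸)¹⁰ = r¹², (r⁸)¹¹ = r³, (r⁸)¹² = r¹¹, (r⁸)¹³ = r², (r⁸)¹⁴ = r¹⁰, (r⁸)¹⁵ = r, (r⁸)¹⁶ = r⁹, (r⁸)¹⁷ = e.
The smallest positive k with (r⁸)ᵏ = e is 17, so |⟨r⁸⟩| = 17.

Answer: 17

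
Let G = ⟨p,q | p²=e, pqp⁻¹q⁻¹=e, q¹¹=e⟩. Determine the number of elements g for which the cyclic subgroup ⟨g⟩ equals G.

G is cyclic of order 22. An element generates G iff its order is 22, and a cyclic group of order 22 has exactly φ(22) = 10 such elements.

Answer: 10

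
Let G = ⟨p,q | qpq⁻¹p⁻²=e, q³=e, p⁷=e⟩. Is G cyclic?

Every cyclic group is abelian. But p·q = pq while q·p = p²q, so p·q ≠ q·p and G is not abelian. Hence G is not cyclic.

Answer: No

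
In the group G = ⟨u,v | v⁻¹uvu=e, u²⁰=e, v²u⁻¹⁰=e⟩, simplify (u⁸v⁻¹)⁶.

Compute successive powers of (u⁸v⁻¹), reducing at each step:
  (u⁸v⁻¹)²: (u⁸v⁻¹) · u⁸ = v⁻¹;   (v⁻¹) · v⁻¹ = u¹⁰
  (u⁸v⁻¹)³: (u¹⁰) · u⁸ = u¹⁸;   (u¹⁸) · v⁻¹ = u⁸v
  (u⁸v⁻¹)⁴: (u⁸v) · u⁸ = v;   v · v⁻¹ = e
  (u⁸v⁻¹)⁵: e · u⁸ = u⁸;   (u⁸) · v⁻¹ = u⁸v⁻¹
  (u⁸v⁻¹)⁶: (u⁸v⁻¹) · u⁸ = v⁻¹;   (v⁻¹) · v⁻¹ = u¹⁰

Answer: u¹⁰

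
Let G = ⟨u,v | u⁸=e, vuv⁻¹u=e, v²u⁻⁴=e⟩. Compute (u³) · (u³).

Compute (u³) · (u³) by multiplying left to right and reducing via the relations at each step:
  (u³) · u³ = u⁶

Answer: u⁶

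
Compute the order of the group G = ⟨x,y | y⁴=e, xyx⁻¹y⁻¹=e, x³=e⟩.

Enumerate words in the generators, reducing via the relations: the distinct elements are
  {e, x, y, xy, x², y², y³, xy², xy³, x²y, x²y², x²y³}.
No further products give new elements, so |G| = 12.

Answer: 12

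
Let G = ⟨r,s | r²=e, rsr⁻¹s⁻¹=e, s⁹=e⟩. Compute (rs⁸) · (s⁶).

Compute (rs⁸) · (s⁶) by multiplying left to right and reducing via the relations at each step:
  (rs⁸) · s⁶ = rs⁵

Answer: rs⁵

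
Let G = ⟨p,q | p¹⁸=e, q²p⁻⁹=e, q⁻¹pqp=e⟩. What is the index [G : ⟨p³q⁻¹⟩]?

First find ord(p³q⁻¹) by computing successive powers:
  (p³q⁻¹)¹ = p³q⁻¹, (p³q⁻¹)² = p⁹, (p³q⁻¹)³ = p³q, (p³q⁻¹)⁴ = e.
So |⟨p³q⁻¹⟩| = ord(p³q⁻¹) = 4. With |G| = 36, by Lagrange [G : ⟨p³q⁻¹⟩] = 36/4 = 9.

Answer: 9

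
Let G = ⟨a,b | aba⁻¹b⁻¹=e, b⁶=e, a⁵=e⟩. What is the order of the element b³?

Compute successive powers until reaching e:
  (b³)¹ = b³, (b³)² = e.
The smallest positive k with (b³)ᵏ = e is 2.

Answer: 2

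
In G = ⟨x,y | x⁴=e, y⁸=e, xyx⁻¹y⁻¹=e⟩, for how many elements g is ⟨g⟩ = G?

⟨g⟩ = G would require ord(g) = |G| = 32, but the maximum element order in G is 8 < 32. So G is not cyclic and no single element generates it: the count is 0.

Answer: 0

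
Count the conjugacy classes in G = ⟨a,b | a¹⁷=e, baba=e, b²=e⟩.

The conjugacy classes (representative and size) are:
  [e] (size 1), [a¹⁶] (size 2), [a²] (size 2), [a³] (size 2), [a¹³] (size 2), [a¹²] (size 2), [a⁶] (size 2), [a¹⁰] (size 2), [a⁹] (size 2), [a⁷b] (size 17).
Class equation: 1 + 2 + 2 + 2 + 2 + 2 + 2 + 2 + 2 + 17 = 34 = |G|. So G has 10 conjugacy classes.

Answer: 10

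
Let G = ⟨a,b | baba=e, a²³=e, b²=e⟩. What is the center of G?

An element z ∈ Z(G) iff z commutes with every generator.
For example e is central: e·a = a = a·e; e·b = b = b·e.
Whereas a ∉ Z(G) since a·b = ab ≠ a²²b = b·a.
Checking each of the 46 elements this way gives Z(G) = {e}, of order 1.

Answer: {e}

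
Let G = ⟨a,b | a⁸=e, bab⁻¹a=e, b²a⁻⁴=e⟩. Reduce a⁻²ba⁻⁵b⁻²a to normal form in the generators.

Multiply left to right, reducing at each step:
  (a⁶) · b = a²b⁻¹
  (a²b⁻¹) · a⁻⁵ = a³b
  (a³b) · b⁻² = a³b⁻¹
  (a³b⁻¹) · a = a²b⁻¹

Answer: a²b⁻¹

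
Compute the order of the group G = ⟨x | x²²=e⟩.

G is generated by a single element, so G is cyclic. The relator gives x²² = e and no smaller power is forced to be e, so the 22 powers {e, x, x², x³, x⁴, x⁵, x⁶, x⁷, x⁸, x⁹, x²¹, x²⁰, x¹², x¹³, x¹¹, x¹⁰, x¹⁴, x¹⁵, x¹⁶, x¹⁷, x¹⁸, x¹⁹} are distinct. Hence |G| = 22.

Answer: 22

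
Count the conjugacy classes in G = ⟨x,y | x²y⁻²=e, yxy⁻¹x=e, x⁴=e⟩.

The conjugacy classes (representative and size) are:
  [e] (size 1), [x³] (size 2), [x²] (size 1), [y⁻¹] (size 2), [xy] (size 2).
Class equation: 1 + 2 + 1 + 2 + 2 = 8 = |G|. So G has 5 conjugacy classes.

Answer: 5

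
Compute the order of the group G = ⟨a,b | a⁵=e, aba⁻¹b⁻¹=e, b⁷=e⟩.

Enumerate words in the generators, reducing via the relations: the distinct elements are
  {a, b, e, ab, a², a³, a⁴, b², b³, b⁴, b⁵, b⁶, ab², ab³, ab⁴, ab⁵, ab⁶, a²b, a³b, a⁴b, a²b², a²b³, a²b⁴, a²b⁵, a²b⁶, a³b², a³b³, a³b⁴, a³b⁵, a³b⁶, a⁴b², a⁴b³, a⁴b⁴, a⁴b⁵, a⁴b⁶}.
No further products give new elements, so |G| = 35.

Answer: 35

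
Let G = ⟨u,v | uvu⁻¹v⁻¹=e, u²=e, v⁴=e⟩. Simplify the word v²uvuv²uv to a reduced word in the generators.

Multiply left to right, reducing at each step:
  (v²) · u = uv²
  (uv²) · v = uv³
  (uv³) · u = v³
  (v³) · v² = v
  v · u = uv
  (uv) · v = uv²

Answer: uv²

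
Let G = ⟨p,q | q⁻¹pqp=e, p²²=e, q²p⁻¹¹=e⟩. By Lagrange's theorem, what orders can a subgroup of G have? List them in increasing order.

|G| = 44 = 2² · 11. By Lagrange's theorem the order of any subgroup divides 44; the divisors of 44 are 1, 2, 4, 11, 22, 44.

Answer: 1, 2, 4, 11, 22, 44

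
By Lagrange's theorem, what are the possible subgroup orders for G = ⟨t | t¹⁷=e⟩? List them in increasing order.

|G| = 17 = 17. By Lagrange's theorem the order of any subgroup divides 17; the divisors of 17 are 1, 17.

Answer: 1, 17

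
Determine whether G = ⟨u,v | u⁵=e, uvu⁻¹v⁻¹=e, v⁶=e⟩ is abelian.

Each pair of generators commutes: u·v = uv = v·u. Since the generators pairwise commute, every element of G commutes with every other, so G is abelian.

Answer: Yes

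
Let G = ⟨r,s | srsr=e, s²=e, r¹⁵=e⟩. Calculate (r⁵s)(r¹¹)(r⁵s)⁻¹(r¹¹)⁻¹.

[(r⁵s), (r¹¹)] = (r⁵s)·(r¹¹)·(r⁵s)⁻¹·(r¹¹)⁻¹.
  (r⁵s) · (r¹¹) = r⁹s
  (r⁹s) · (r⁵s) = r⁴
  (r⁴) · (r⁴) = r⁸

Answer: r⁸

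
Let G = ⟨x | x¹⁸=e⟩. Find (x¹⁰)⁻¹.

The order of (x¹⁰) is 9 (smallest k with (x¹⁰)ᵏ = e), so (x¹⁰)⁻¹ = (x¹⁰)⁸ = x⁸.
Check: (x¹⁰) · (x⁸) → (x¹⁰) · x⁸ = e, giving e as required.

Answer: x⁸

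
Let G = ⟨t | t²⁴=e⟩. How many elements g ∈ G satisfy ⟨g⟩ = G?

G is cyclic of order 24. An element generates G iff its order is 24, and a cyclic group of order 24 has exactly φ(24) = 8 such elements.

Answer: 8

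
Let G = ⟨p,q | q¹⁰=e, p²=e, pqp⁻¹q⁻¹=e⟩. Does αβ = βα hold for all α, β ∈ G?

Each pair of generators commutes: p·q = pq = q·p. Since the generators pairwise commute, every element of G commutes with every other, so G is abelian.

Answer: Yes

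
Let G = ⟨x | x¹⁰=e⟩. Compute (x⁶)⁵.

Compute successive powers of (x⁶), reducing at each step:
  (x⁶)²: (x⁶) · x⁶ = x²
  (x⁶)³: (x²) · x⁶ = x⁸
  (x⁶)⁴: (x⁸) · x⁶ = x⁴
  (x⁶)⁵: (x⁴) · x⁶ = e

Answer: e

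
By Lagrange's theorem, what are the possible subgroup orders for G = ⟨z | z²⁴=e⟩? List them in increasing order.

|G| = 24 = 2³ · 3. By Lagrange's theorem the order of any subgroup divides 24; the divisors of 24 are 1, 2, 3, 4, 6, 8, 12, 24.

Answer: 1, 2, 3, 4, 6, 8, 12, 24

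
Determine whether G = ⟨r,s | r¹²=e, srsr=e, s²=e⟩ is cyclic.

Every cyclic group is abelian. But r·s = rs while s·r = r¹¹s, so r·s ≠ s·r and G is not abelian. Hence G is not cyclic.

Answer: No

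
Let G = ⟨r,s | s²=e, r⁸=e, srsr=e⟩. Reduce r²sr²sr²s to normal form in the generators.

Multiply left to right, reducing at each step:
  (r²) · s = r²s
  (r²s) · r² = s
  s · s = e
  e · r² = r²
  (r²) · s = r²s

Answer: r²s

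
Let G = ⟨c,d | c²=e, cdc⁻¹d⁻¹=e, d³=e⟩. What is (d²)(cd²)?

Compute (d²) · (cd²) by multiplying left to right and reducing via the relations at each step:
  (d²) · c = cd²
  (cd²) · d² = cd

Answer: cd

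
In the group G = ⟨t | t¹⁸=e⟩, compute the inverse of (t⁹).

The order of (t⁹) is 2 (smallest k with (t⁹)ᵏ = e), so (t⁹)⁻¹ = (t⁹)¹ = t⁹.
Check: (t⁹) · (t⁹) → (t⁹) · t⁹ = e, giving e as required.

Answer: t⁹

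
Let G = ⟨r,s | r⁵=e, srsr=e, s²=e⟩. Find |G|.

Enumerate words in the generators, reducing via the relations: the distinct elements are
  {e, r, s, rs, r², r³, r⁴, r²s, r³s, r⁴s}.
No further products give new elements, so |G| = 10.

Answer: 10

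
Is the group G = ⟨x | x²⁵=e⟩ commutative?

G has a single generator, so G is cyclic and hence abelian.

Answer: Yes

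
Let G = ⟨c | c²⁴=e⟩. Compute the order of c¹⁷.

Compute successive powers until reaching e:
  (c¹⁷)¹ = c¹⁷, (c¹⁷)² = c¹⁰, (c¹⁷)³ = c³, (c¹⁷)⁴ = c²⁰, (c¹⁷)⁵ = c¹³, (c¹⁷)⁶ = c⁶, (c¹⁷)⁷ = c²³, (c¹⁷)⁸ = c¹⁶, (c¹⁷)⁹ = c⁹, (c¹⁷)¹⁰ = c², (c¹⁷)¹¹ = c¹⁹, (c¹⁷)¹² = c¹², (c¹⁷)¹³ = c⁵, (c¹⁷)¹⁴ = c²², (c¹⁷)¹⁵ = c¹⁵, (c¹⁷)¹⁶ = c⁸, (c¹⁷)¹⁷ = c, (c¹⁷)¹⁸ = c¹⁸, (c¹⁷)¹⁹ = c¹¹, (c¹⁷)²⁰ = c⁴, (c¹⁷)²¹ = c²¹, (c¹⁷)²² = c¹⁴, (c¹⁷)²³ = c⁷, (c¹⁷)²⁴ = e.
The smallest positive k with (c¹⁷)ᵏ = e is 24.

Answer: 24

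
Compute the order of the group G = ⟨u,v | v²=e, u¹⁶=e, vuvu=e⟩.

Enumerate words in the generators, reducing via the relations: the distinct elements are
  {e, u, v, uv, u², u³, u⁴, u⁵, u⁶, u⁷, u⁸, u⁹, u²v, u³v, u¹², u¹³, u¹¹, u¹⁰, u¹⁴, u¹⁵, u⁴v, u⁵v, u⁶v, u⁷v, u⁸v, u⁹v, u¹²v, u¹³v, u¹¹v, u¹⁰v, u¹⁴v, u¹⁵v}.
No further products give new elements, so |G| = 32.

Answer: 32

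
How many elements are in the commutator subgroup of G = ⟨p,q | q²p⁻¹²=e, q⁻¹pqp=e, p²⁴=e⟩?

G' = [G, G] is generated by all commutators. The generator-pair commutators are: [p, q] = p².
The subgroup they normally generate is {e, p², p⁴, p⁶, p⁸, p¹⁰, p¹², p¹⁴, p¹⁶, p¹⁸, p²⁰, p²²}, of order 12.
Check: |G/G'| = 48/12 = 4 is the order of the abelianisation.

Answer: 12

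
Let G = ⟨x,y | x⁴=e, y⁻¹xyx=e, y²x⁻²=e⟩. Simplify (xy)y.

Compute (xy) · y by multiplying left to right and reducing via the relations at each step:
  (xy) · y = x³

Answer: x³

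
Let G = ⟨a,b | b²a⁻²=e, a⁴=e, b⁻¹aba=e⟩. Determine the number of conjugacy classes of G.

The conjugacy classes (representative and size) are:
  [e] (size 1), [a³] (size 2), [a²] (size 1), [b⁻¹] (size 2), [ab⁻¹] (size 2).
Class equation: 1 + 2 + 1 + 2 + 2 = 8 = |G|. So G has 5 conjugacy classes.

Answer: 5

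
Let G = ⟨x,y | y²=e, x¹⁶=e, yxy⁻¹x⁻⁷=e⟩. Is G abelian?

x·y = xy but y·x = x⁷y, so x·y ≠ y·x and G is not abelian.

Answer: No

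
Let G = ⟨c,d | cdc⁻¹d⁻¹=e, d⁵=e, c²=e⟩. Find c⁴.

Compute successive powers of c, reducing at each step:
  c²: c · c = e
  c³: e · c = c
  c⁴: c · c = e

Answer: e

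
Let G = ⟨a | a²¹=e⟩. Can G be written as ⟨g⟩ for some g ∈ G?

|G| = 21. The element a has order 21 (its powers give 21 distinct elements), so ⟨a⟩ = G and G is cyclic.

Answer: Yes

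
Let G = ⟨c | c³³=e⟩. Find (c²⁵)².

Compute successive powers of (c²⁵), reducing at each step:
  (c²⁵)²: (c²⁵) · c²⁵ = c¹⁷

Answer: c¹⁷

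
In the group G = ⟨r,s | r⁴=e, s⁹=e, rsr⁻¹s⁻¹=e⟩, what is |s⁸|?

Compute successive powers until reaching e:
  (s⁸)¹ = s⁸, (s⁸)² = s⁷, (s⁸)³ = s⁶, (s⁸)⁴ = s⁵, (s⁸)⁵ = s⁴, (s⁸)⁶ = s³, (s⁸)⁷ = s², (s⁸)⁸ = s, (s⁸)⁹ = e.
The smallest positive k with (s⁸)ᵏ = e is 9.

Answer: 9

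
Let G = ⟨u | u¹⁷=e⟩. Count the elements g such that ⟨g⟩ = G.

G is cyclic of order 17. An element generates G iff its order is 17, and a cyclic group of order 17 has exactly φ(17) = 16 such elements.

Answer: 16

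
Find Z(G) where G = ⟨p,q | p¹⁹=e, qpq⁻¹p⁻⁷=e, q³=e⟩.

An element z ∈ Z(G) iff z commutes with every generator.
For example e is central: e·p = p = p·e; e·q = q = q·e.
Whereas p ∉ Z(G) since p·q = pq ≠ p⁷q = q·p.
Checking each of the 57 elements this way gives Z(G) = {e}, of order 1.

Answer: {e}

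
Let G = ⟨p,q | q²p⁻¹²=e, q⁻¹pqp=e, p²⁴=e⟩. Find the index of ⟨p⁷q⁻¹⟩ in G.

First find ord(p⁷q⁻¹) by computing successive powers:
  (p⁷q⁻¹)¹ = p⁷q⁻¹, (p⁷q⁻¹)² = p¹², (p⁷q⁻¹)³ = p⁷q, (p⁷q⁻¹)⁴ = e.
So |⟨p⁷q⁻¹⟩| = ord(p⁷q⁻¹) = 4. With |G| = 48, by Lagrange [G : ⟨p⁷q⁻¹⟩] = 48/4 = 12.

Answer: 12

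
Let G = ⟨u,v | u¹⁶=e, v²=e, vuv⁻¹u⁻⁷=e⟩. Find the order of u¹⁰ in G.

Compute successive powers until reaching e:
  (u¹⁰)¹ = u¹⁰, (u¹⁰)² = u⁴, (u¹⁰)³ = u¹⁴, (u¹⁰)⁴ = u⁸, (u¹⁰)⁵ = u², (u¹⁰)⁶ = u¹², (u¹⁰)⁷ = u⁶, (u¹⁰)⁸ = e.
The smallest positive k with (u¹⁰)ᵏ = e is 8.

Answer: 8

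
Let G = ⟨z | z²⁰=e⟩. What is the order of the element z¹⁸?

Compute successive powers until reaching e:
  (z¹⁸)¹ = z¹⁸, (z¹⁸)² = z¹⁶, (z¹⁸)³ = z¹⁴, (z¹⁸)⁴ = z¹², (z¹⁸)⁵ = z¹⁰, (z¹⁸)⁶ = z⁸, (z¹⁸)⁷ = z⁶, (z¹⁸)⁸ = z⁴, (z¹⁸)⁹ = z², (z¹⁸)¹⁰ = e.
The smallest positive k with (z¹⁸)ᵏ = e is 10.

Answer: 10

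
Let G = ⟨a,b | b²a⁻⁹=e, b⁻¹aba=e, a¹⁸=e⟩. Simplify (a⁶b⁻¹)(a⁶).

Compute (a⁶b⁻¹) · (a⁶) by multiplying left to right and reducing via the relations at each step:
  (a⁶b⁻¹) · a⁶ = b⁻¹

Answer: b⁻¹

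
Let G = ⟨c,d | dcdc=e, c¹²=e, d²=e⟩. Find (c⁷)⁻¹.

The order of (c⁷) is 12 (smallest k with (c⁷)ᵏ = e), so (c⁷)⁻¹ = (c⁷)¹¹ = c⁵.
Check: (c⁷) · (c⁵) → (c⁷) · c⁵ = e, giving e as required.

Answer: c⁵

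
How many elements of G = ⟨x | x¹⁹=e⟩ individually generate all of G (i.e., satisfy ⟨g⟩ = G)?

G is cyclic of order 19. An element generates G iff its order is 19, and a cyclic group of order 19 has exactly φ(19) = 18 such elements.

Answer: 18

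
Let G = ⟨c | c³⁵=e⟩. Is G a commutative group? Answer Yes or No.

G has a single generator, so G is cyclic and hence abelian.

Answer: Yes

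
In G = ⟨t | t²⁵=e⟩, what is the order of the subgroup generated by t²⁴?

|⟨t²⁴⟩| equals the order of t²⁴. Compute successive powers until reaching e:
  (t²⁴)¹ = t²⁴, (t²⁴)² = t²³, (t²⁴)³ = t²², (t²⁴)⁴ = t²¹, (t²⁴)⁵ = t²⁰, (t²⁴)⁶ = t¹⁹, (t²⁴)⁷ = t¹⁸, (t²⁴)⁸ = t¹⁷, (t²⁴)⁹ = t¹⁶, (t²⁴)¹⁰ = t¹⁵, (t²⁴)¹¹ = t¹⁴, (t²⁴)¹² = t¹³, (t²⁴)¹³ = t¹², (t²⁴)¹⁴ = t¹¹, (t²⁴)¹⁵ = t¹⁰, (t²⁴)¹⁶ = t⁹, (t²⁴)¹⁷ = t⁸, (t²⁴)¹⁸ = t⁷, (t²⁴)¹⁹ = t⁶, (t²⁴)²⁰ = t⁵, (t²⁴)²¹ = t⁴, (t²⁴)²² = t³, (t²⁴)²³ = t², (t²⁴)²⁴ = t, (t²⁴)²⁵ = e.
The smallest positive k with (t²⁴)ᵏ = e is 25, so |⟨t²⁴⟩| = 25.

Answer: 25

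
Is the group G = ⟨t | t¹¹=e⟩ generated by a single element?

|G| = 11. The element t has order 11 (its powers give 11 distinct elements), so ⟨t⟩ = G and G is cyclic.

Answer: Yes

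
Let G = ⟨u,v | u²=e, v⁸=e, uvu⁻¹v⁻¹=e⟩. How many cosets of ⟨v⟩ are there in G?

First find ord(v) by computing successive powers:
  v¹ = v, v² = v², v³ = v³, v⁴ = v⁴, v⁵ = v⁵, v⁶ = v⁶, v⁷ = v⁷, v⁸ = e.
So |⟨v⟩| = ord(v) = 8. With |G| = 16, by Lagrange [G : ⟨v⟩] = 16/8 = 2.

Answer: 2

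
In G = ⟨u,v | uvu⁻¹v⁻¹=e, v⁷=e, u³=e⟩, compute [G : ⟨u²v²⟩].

First find ord(u²v²) by computing successive powers:
  (u²v²)¹ = u²v², (u²v²)² = uv⁴, (u²v²)³ = v⁶, (u²v²)⁴ = u²v, (u²v²)⁵ = uv³, (u²v²)⁶ = v⁵, (u²v²)⁷ = u², (u²v²)⁸ = uv², (u²v²)⁹ = v⁴, (u²v²)¹⁰ = u²v⁶, (u²v²)¹¹ = uv, (u²v²)¹² = v³, (u²v²)¹³ = u²v⁵, (u²v²)¹⁴ = u, (u²v²)¹⁵ = v², (u²v²)¹⁶ = u²v⁴, (u²v²)¹⁷ = uv⁶, (u²v²)¹⁸ = v, (u²v²)¹⁹ = u²v³, (u²v²)²⁰ = uv⁵, (u²v²)²¹ = e.
So |⟨u²v²⟩| = ord(u²v²) = 21. With |G| = 21, by Lagrange [G : ⟨u²v²⟩] = 21/21 = 1.

Answer: 1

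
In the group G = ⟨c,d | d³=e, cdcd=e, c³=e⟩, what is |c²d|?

Compute successive powers until reaching e:
  (c²d)¹ = c²d, (c²d)² = d²c, (c²d)³ = e.
The smallest positive k with (c²d)ᵏ = e is 3.

Answer: 3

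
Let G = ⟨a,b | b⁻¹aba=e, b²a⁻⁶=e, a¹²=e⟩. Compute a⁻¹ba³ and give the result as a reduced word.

Multiply left to right, reducing at each step:
  (a¹¹) · b = a⁵b⁻¹
  (a⁵b⁻¹) · a³ = a²b⁻¹

Answer: a²b⁻¹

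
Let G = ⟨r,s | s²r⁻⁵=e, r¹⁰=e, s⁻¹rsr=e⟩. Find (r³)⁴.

Compute successive powers of (r³), reducing at each step:
  (r³)²: (r³) · r³ = r⁶
  (r³)³: (r⁶) · r³ = r⁹
  (r³)⁴: (r⁹) · r³ = r²

Answer: r²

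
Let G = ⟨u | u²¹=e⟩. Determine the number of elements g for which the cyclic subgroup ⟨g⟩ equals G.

G is cyclic of order 21. An element generates G iff its order is 21, and a cyclic group of order 21 has exactly φ(21) = 12 such elements.

Answer: 12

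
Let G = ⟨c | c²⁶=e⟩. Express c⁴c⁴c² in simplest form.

Multiply left to right, reducing at each step:
  (c⁴) · c⁴ = c⁸
  (c⁸) · c² = c¹⁰

Answer: c¹⁰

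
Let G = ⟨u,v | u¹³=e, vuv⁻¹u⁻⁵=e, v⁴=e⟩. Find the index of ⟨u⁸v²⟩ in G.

First find ord(u⁸v²) by computing successive powers:
  (u⁸v²)¹ = u⁸v², (u⁸v²)² = e.
So |⟨u⁸v²⟩| = ord(u⁸v²) = 2. With |G| = 52, by Lagrange [G : ⟨u⁸v²⟩] = 52/2 = 26.

Answer: 26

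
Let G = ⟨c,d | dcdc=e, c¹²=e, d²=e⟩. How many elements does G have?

Enumerate words in the generators, reducing via the relations: the distinct elements are
  {c, d, e, cd, c², c³, c⁴, c⁵, c⁶, c⁷, c⁸, c⁹, c²d, c³d, c¹¹, c¹⁰, c⁴d, c⁵d, c⁶d, c⁷d, c⁸d, c⁹d, c¹¹d, c¹⁰d}.
No further products give new elements, so |G| = 24.

Answer: 24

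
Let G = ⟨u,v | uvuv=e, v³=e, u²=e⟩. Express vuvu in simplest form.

Multiply left to right, reducing at each step:
  v · u = uv²
  (uv²) · v = u
  u · u = e

Answer: e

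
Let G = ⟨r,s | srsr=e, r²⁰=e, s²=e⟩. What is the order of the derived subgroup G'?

G' = [G, G] is generated by all commutators. The generator-pair commutators are: [r, s] = r².
The subgroup they normally generate is {e, r², r⁴, r⁶, r⁸, r¹⁰, r¹², r¹⁴, r¹⁶, r¹⁸}, of order 10.
Check: |G/G'| = 40/10 = 4 is the order of the abelianisation.

Answer: 10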